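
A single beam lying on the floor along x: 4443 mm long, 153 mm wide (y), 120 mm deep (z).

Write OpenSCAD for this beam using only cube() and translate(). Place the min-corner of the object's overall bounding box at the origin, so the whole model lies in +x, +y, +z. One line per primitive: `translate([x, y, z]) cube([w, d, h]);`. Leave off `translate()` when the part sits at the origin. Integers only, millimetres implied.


cube([4443, 153, 120]);


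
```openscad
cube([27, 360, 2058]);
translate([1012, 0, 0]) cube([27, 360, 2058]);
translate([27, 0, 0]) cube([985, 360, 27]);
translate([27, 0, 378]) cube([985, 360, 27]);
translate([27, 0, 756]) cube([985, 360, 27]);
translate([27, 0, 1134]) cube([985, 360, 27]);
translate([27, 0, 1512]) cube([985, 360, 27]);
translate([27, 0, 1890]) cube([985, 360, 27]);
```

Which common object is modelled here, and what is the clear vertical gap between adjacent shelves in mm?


A bookshelf. The clear shelf gap is 351 mm.

Two tall side panels with 6 horizontal boards between them — a bookshelf. The first two shelf undersides are at z = 0 and z = 378; with shelf thickness 27, the clear gap is 378 − 0 − 27 = 351 mm.


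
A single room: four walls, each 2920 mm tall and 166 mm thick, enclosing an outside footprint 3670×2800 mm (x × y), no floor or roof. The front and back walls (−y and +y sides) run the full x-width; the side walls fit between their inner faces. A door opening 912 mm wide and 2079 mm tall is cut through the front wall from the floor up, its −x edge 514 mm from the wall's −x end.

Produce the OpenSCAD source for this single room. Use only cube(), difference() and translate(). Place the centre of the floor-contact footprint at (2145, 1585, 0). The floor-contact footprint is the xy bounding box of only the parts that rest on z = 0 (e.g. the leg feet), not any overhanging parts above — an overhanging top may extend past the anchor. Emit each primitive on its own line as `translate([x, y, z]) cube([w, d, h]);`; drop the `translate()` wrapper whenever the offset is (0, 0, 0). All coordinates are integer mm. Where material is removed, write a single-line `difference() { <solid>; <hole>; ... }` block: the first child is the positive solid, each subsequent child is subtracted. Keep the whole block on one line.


difference() { translate([310, 185, 0]) cube([3670, 166, 2920]); translate([824, 185, 0]) cube([912, 166, 2079]); }
translate([310, 2819, 0]) cube([3670, 166, 2920]);
translate([310, 351, 0]) cube([166, 2468, 2920]);
translate([3814, 351, 0]) cube([166, 2468, 2920]);


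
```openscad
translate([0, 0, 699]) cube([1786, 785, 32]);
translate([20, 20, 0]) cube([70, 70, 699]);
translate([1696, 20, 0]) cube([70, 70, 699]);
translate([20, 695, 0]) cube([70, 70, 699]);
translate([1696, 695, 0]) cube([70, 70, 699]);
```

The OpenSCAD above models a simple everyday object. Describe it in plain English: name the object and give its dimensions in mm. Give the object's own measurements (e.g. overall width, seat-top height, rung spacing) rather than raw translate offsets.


A rectangular dining table. The top is 1786×785×32 mm with its upper surface at z = 731 mm. It stands on four 70×70 mm square legs, each inset 20 mm from the nearest pair of top edges, running from the floor to the underside of the top.


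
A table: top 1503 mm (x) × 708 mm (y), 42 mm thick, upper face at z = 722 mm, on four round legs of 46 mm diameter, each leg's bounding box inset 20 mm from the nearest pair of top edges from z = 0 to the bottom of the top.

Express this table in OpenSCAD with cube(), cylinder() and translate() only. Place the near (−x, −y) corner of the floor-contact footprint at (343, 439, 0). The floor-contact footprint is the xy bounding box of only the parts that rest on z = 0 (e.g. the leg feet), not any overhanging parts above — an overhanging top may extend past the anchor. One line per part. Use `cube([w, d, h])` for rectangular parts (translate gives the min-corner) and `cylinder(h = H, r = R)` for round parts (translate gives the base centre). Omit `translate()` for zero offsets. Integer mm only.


translate([323, 419, 680]) cube([1503, 708, 42]);
translate([366, 462, 0]) cylinder(h = 680, r = 23);
translate([1783, 462, 0]) cylinder(h = 680, r = 23);
translate([366, 1084, 0]) cylinder(h = 680, r = 23);
translate([1783, 1084, 0]) cylinder(h = 680, r = 23);


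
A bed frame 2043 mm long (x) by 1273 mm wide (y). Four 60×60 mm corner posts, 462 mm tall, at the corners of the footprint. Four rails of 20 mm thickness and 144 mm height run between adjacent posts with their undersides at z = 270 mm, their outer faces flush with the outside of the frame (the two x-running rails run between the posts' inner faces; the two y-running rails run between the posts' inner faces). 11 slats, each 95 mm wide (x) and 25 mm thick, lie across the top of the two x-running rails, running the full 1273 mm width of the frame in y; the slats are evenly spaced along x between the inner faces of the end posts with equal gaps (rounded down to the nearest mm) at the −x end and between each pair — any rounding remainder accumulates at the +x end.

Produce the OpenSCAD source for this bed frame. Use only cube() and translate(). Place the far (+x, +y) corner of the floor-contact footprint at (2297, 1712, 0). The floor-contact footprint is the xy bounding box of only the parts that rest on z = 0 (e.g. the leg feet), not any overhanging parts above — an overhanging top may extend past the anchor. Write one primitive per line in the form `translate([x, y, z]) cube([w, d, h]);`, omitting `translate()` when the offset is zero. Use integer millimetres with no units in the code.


// slat z = rail_z + rail_h = 270 + 144 = 414
// slat gap = ⌊(1923 − 11·95) / 12⌋ = 73
translate([254, 439, 0]) cube([60, 60, 462]);
translate([254, 1652, 0]) cube([60, 60, 462]);
translate([2237, 439, 0]) cube([60, 60, 462]);
translate([2237, 1652, 0]) cube([60, 60, 462]);
translate([314, 439, 270]) cube([1923, 20, 144]);
translate([314, 1692, 270]) cube([1923, 20, 144]);
translate([254, 499, 270]) cube([20, 1153, 144]);
translate([2277, 499, 270]) cube([20, 1153, 144]);
translate([387, 439, 414]) cube([95, 1273, 25]);
translate([555, 439, 414]) cube([95, 1273, 25]);
translate([723, 439, 414]) cube([95, 1273, 25]);
translate([891, 439, 414]) cube([95, 1273, 25]);
translate([1059, 439, 414]) cube([95, 1273, 25]);
translate([1227, 439, 414]) cube([95, 1273, 25]);
translate([1395, 439, 414]) cube([95, 1273, 25]);
translate([1563, 439, 414]) cube([95, 1273, 25]);
translate([1731, 439, 414]) cube([95, 1273, 25]);
translate([1899, 439, 414]) cube([95, 1273, 25]);
translate([2067, 439, 414]) cube([95, 1273, 25]);


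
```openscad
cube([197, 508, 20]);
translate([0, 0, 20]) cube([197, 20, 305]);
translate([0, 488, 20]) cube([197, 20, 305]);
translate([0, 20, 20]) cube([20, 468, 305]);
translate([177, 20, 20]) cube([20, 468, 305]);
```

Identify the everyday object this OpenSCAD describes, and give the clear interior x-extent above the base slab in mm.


An open box. The internal width is 157 mm.

A 197×508 base slab with four walls standing on it — an open box. The base is 197 mm wide and the walls are 20 mm thick, so the internal width is 197 − 2 × 20 = 157 mm.


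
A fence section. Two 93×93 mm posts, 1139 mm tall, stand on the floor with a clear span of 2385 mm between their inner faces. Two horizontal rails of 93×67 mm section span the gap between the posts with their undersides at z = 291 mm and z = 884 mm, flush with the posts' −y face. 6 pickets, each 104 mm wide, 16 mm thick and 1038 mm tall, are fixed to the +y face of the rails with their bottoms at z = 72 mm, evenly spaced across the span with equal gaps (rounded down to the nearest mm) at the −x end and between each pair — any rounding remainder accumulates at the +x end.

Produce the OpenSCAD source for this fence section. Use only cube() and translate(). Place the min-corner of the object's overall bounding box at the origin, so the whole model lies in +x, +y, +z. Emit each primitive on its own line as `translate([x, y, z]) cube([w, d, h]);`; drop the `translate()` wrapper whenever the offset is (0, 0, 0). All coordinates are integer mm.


cube([93, 93, 1139]);
translate([2478, 0, 0]) cube([93, 93, 1139]);
translate([93, 0, 291]) cube([2385, 93, 67]);
translate([93, 0, 884]) cube([2385, 93, 67]);
translate([344, 93, 72]) cube([104, 16, 1038]);
translate([699, 93, 72]) cube([104, 16, 1038]);
translate([1054, 93, 72]) cube([104, 16, 1038]);
translate([1409, 93, 72]) cube([104, 16, 1038]);
translate([1764, 93, 72]) cube([104, 16, 1038]);
translate([2119, 93, 72]) cube([104, 16, 1038]);


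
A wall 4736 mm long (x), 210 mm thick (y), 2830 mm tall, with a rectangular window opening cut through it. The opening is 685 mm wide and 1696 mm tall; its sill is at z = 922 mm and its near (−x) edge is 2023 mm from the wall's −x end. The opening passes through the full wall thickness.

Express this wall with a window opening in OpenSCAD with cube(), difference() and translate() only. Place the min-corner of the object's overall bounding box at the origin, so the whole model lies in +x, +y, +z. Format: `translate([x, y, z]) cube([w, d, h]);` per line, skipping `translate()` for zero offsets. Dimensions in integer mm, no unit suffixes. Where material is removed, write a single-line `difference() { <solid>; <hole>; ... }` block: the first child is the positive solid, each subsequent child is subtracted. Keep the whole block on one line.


difference() { cube([4736, 210, 2830]); translate([2023, 0, 922]) cube([685, 210, 1696]); }


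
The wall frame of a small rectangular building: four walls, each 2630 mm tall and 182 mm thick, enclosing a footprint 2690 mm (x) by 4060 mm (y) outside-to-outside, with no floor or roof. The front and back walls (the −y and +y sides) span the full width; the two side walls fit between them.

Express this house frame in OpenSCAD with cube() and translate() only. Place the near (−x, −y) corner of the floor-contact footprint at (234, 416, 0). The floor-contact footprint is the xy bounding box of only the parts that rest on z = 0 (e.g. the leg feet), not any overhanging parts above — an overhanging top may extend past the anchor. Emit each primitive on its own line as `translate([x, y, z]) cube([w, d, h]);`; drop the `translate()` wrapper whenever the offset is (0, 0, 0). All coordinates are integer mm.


translate([234, 416, 0]) cube([2690, 182, 2630]);
translate([234, 4294, 0]) cube([2690, 182, 2630]);
translate([234, 598, 0]) cube([182, 3696, 2630]);
translate([2742, 598, 0]) cube([182, 3696, 2630]);


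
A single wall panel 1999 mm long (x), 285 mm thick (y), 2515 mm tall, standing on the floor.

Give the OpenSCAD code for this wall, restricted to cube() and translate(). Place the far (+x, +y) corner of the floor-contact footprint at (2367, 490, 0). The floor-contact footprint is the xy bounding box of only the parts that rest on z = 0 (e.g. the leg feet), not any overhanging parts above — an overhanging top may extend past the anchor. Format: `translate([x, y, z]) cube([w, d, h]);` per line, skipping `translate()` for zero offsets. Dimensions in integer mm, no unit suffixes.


translate([368, 205, 0]) cube([1999, 285, 2515]);


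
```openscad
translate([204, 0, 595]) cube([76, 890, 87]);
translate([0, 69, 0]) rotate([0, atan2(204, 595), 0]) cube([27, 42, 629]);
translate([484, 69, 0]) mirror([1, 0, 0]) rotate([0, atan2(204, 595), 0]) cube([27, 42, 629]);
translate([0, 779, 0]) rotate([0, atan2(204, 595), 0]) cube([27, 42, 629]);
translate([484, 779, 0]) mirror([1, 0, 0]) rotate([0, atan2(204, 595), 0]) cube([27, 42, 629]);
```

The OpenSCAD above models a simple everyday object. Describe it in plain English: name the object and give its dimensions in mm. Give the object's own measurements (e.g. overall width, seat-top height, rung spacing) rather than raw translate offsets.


A sawhorse. A 76×890×87 mm beam (x, y, z) sits on two A-frame leg pairs. Each pair is two raked legs of 27×42 mm section (42 mm along y) splaying symmetrically in x. Each leg rises 595 mm vertically over 204 mm of horizontal reach and is 629 mm long along its own axis. Every leg's outer bottom edge rests on the floor and its outer top edge meets a bottom edge of the beam — the left legs (tilting toward +x) meet the beam's −x bottom edge, the right legs (their mirror images, tilting toward −x) meet its +x bottom edge — so the leg tops tuck under the beam, the beam's underside is 595 mm above the floor, and the feet are 484 mm apart outside-to-outside with the beam centred between them. The two leg pairs are set in 69 mm from either end of the beam.


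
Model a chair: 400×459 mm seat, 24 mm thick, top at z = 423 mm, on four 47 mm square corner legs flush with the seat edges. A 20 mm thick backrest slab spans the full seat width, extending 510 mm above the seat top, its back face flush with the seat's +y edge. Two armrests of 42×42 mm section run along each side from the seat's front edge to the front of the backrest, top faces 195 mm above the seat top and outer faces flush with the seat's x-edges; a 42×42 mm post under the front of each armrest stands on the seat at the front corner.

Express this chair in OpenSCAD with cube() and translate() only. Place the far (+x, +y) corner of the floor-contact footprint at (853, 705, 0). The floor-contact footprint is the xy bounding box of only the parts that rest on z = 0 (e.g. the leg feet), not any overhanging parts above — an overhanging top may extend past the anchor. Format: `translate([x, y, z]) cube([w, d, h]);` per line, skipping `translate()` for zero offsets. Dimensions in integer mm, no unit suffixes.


translate([453, 246, 399]) cube([400, 459, 24]);
translate([453, 246, 0]) cube([47, 47, 399]);
translate([806, 246, 0]) cube([47, 47, 399]);
translate([453, 658, 0]) cube([47, 47, 399]);
translate([806, 658, 0]) cube([47, 47, 399]);
translate([453, 685, 423]) cube([400, 20, 510]);
translate([453, 246, 576]) cube([42, 439, 42]);
translate([811, 246, 576]) cube([42, 439, 42]);
translate([453, 246, 423]) cube([42, 42, 153]);
translate([811, 246, 423]) cube([42, 42, 153]);


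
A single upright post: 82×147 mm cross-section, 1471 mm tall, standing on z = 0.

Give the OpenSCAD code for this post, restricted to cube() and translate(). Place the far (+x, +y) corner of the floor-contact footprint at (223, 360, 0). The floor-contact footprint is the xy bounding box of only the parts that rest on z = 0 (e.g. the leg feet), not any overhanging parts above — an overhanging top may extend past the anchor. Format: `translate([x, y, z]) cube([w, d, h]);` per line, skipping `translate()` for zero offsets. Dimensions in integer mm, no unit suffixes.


translate([141, 213, 0]) cube([82, 147, 1471]);


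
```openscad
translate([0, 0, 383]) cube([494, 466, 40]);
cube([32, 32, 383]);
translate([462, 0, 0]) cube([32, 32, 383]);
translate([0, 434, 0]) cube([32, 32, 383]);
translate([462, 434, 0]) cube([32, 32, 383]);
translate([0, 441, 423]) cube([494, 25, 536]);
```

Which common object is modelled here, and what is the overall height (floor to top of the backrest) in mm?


A chair. The overall height is 959 mm.

A slab on four corner posts with a tall panel at the back — a chair. The seat slab sits at z = 383 with thickness 40, and the 536 mm backrest starts at the seat top, so the overall height is 383 + 40 + 536 = 959 mm.


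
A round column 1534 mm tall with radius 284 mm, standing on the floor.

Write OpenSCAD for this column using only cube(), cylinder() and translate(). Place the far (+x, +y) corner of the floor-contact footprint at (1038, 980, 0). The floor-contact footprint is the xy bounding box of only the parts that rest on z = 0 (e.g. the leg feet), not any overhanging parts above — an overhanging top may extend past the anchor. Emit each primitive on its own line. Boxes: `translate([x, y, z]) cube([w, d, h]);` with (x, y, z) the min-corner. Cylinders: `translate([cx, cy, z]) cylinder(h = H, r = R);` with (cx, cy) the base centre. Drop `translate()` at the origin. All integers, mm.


translate([754, 696, 0]) cylinder(h = 1534, r = 284);


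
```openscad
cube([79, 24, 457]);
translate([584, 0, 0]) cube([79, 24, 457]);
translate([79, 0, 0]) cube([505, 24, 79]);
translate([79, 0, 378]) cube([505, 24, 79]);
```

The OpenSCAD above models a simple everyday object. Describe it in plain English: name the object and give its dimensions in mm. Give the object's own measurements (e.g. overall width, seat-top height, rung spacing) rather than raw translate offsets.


A rectangular picture frame lying in the x–z plane (depth along y). The opening is 505 mm wide (x) by 299 mm tall (z), surrounded by a border 79 mm wide on all four sides. The frame is 24 mm deep and is made of two full-height vertical stiles with two horizontal rails fitted between them.


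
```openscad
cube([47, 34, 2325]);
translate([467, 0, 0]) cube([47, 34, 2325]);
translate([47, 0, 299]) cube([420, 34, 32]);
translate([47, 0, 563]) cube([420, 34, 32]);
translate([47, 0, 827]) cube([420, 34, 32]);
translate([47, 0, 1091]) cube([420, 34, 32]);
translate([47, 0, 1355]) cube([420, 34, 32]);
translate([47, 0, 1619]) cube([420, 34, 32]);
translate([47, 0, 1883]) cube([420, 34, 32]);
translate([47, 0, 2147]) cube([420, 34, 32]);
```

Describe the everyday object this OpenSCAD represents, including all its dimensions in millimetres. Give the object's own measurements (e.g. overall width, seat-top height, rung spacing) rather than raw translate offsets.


A straight ladder. Two 47×34 mm vertical rails, 2325 mm tall, stand 514 mm apart (outside-to-outside) with their front faces coplanar on the −y side. 8 rungs, each 34 mm deep and 32 mm tall, span between the inner faces of the rails, front faces flush with the rails. The lowest rung's underside is at z = 299 mm and rungs are spaced 264 mm apart (underside to underside).


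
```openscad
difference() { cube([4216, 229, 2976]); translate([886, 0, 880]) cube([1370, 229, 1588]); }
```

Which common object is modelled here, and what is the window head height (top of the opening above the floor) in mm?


A wall with a window opening. The window head height is 2468 mm.

A wall with a rectangular opening subtracted — a window. Sill at z = 880, opening 1588 mm tall, so the head is at 880 + 1588 = 2468 mm.


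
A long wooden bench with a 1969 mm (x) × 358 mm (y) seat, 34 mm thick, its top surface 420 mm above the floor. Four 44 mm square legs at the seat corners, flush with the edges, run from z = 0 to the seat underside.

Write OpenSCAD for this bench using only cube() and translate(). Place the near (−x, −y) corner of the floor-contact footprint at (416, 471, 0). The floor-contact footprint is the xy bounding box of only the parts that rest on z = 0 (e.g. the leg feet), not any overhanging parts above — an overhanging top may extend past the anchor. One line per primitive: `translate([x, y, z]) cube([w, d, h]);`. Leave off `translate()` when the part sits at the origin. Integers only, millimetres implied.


translate([416, 471, 386]) cube([1969, 358, 34]);
translate([416, 471, 0]) cube([44, 44, 386]);
translate([416, 785, 0]) cube([44, 44, 386]);
translate([2341, 471, 0]) cube([44, 44, 386]);
translate([2341, 785, 0]) cube([44, 44, 386]);


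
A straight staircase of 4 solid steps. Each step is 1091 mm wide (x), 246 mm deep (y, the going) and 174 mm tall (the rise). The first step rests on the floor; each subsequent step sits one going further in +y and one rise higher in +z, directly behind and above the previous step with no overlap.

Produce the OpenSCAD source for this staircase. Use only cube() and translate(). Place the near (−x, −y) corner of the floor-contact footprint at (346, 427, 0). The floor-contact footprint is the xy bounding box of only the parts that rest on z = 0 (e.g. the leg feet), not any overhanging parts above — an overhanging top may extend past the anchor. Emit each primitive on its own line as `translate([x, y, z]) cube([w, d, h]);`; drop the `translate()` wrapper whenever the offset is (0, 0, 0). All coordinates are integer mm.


translate([346, 427, 0]) cube([1091, 246, 174]);
translate([346, 673, 174]) cube([1091, 246, 174]);
translate([346, 919, 348]) cube([1091, 246, 174]);
translate([346, 1165, 522]) cube([1091, 246, 174]);


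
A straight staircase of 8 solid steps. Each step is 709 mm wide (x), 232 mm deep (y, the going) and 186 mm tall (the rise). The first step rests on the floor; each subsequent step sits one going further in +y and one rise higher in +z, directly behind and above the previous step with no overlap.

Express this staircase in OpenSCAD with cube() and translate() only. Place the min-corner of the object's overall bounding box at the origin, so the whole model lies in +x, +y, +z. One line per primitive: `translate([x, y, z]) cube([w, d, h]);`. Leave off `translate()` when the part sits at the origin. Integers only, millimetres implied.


cube([709, 232, 186]);
translate([0, 232, 186]) cube([709, 232, 186]);
translate([0, 464, 372]) cube([709, 232, 186]);
translate([0, 696, 558]) cube([709, 232, 186]);
translate([0, 928, 744]) cube([709, 232, 186]);
translate([0, 1160, 930]) cube([709, 232, 186]);
translate([0, 1392, 1116]) cube([709, 232, 186]);
translate([0, 1624, 1302]) cube([709, 232, 186]);


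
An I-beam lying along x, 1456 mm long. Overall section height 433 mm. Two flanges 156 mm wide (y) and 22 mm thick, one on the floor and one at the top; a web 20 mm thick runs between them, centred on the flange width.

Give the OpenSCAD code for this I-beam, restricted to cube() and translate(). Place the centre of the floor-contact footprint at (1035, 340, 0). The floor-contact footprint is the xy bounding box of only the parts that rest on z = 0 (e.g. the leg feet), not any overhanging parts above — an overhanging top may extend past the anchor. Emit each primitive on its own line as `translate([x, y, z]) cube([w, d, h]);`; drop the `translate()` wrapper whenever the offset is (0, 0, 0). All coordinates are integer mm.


translate([307, 262, 0]) cube([1456, 156, 22]);
translate([307, 330, 22]) cube([1456, 20, 389]);
translate([307, 262, 411]) cube([1456, 156, 22]);


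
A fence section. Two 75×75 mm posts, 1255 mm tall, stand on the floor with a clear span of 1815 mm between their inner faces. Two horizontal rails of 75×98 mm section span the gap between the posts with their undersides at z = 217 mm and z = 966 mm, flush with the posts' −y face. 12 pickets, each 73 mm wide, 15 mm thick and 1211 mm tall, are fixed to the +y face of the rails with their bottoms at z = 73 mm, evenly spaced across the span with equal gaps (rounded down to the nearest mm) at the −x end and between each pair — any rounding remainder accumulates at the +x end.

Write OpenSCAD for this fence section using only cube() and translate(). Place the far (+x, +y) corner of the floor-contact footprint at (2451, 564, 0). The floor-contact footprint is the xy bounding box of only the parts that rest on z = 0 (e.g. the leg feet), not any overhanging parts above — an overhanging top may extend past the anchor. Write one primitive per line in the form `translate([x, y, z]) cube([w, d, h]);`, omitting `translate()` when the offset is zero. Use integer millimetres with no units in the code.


translate([486, 489, 0]) cube([75, 75, 1255]);
translate([2376, 489, 0]) cube([75, 75, 1255]);
translate([561, 489, 217]) cube([1815, 75, 98]);
translate([561, 489, 966]) cube([1815, 75, 98]);
translate([633, 564, 73]) cube([73, 15, 1211]);
translate([778, 564, 73]) cube([73, 15, 1211]);
translate([923, 564, 73]) cube([73, 15, 1211]);
translate([1068, 564, 73]) cube([73, 15, 1211]);
translate([1213, 564, 73]) cube([73, 15, 1211]);
translate([1358, 564, 73]) cube([73, 15, 1211]);
translate([1503, 564, 73]) cube([73, 15, 1211]);
translate([1648, 564, 73]) cube([73, 15, 1211]);
translate([1793, 564, 73]) cube([73, 15, 1211]);
translate([1938, 564, 73]) cube([73, 15, 1211]);
translate([2083, 564, 73]) cube([73, 15, 1211]);
translate([2228, 564, 73]) cube([73, 15, 1211]);


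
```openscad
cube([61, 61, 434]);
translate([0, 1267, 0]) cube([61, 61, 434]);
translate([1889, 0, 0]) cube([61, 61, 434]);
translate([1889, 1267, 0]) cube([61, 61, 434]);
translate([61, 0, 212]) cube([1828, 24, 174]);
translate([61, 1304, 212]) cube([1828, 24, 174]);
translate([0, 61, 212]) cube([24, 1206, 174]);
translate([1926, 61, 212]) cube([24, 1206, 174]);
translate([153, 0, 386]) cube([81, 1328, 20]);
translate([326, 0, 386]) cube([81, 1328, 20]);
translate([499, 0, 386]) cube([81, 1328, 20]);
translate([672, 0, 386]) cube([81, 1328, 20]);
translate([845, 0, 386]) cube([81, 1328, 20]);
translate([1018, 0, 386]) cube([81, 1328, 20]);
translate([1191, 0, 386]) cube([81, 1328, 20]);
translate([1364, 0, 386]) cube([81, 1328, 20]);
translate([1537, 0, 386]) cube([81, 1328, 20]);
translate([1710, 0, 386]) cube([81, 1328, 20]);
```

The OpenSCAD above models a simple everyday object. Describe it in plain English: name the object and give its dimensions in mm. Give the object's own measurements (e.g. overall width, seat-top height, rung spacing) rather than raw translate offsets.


A bed frame 1950 mm long (x) by 1328 mm wide (y). Four 61×61 mm corner posts, 434 mm tall, at the corners of the footprint. Four rails of 24 mm thickness and 174 mm height run between adjacent posts with their undersides at z = 212 mm, their outer faces flush with the outside of the frame (the two x-running rails run between the posts' inner faces; the two y-running rails run between the posts' inner faces). 10 slats, each 81 mm wide (x) and 20 mm thick, lie across the top of the two x-running rails, running the full 1328 mm width of the frame in y; along x they sit between the end posts with a 92 mm gap after the −x posts and between neighbouring slats, leaving 98 mm before the +x posts.


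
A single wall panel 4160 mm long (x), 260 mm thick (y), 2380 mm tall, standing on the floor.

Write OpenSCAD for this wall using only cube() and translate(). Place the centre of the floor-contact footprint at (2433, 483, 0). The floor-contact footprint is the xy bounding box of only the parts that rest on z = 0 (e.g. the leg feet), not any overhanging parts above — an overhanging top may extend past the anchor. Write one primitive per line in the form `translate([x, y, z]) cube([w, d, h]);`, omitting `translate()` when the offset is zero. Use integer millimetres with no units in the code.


translate([353, 353, 0]) cube([4160, 260, 2380]);


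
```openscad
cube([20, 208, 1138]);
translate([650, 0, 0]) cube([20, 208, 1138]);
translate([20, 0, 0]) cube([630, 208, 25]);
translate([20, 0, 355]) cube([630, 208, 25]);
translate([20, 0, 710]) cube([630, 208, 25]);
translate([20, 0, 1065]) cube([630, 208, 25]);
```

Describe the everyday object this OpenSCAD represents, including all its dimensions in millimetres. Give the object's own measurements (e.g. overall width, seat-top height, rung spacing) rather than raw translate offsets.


An open bookshelf. Two side panels, each 20 mm thick, 208 mm deep and 1138 mm tall, stand 670 mm apart (outside-to-outside). Between them sit 4 shelves, each 25 mm thick and 208 mm deep, spanning the full gap between the sides. The bottom shelf rests on the floor (its underside at z = 0) and the clear gap between one shelf's top and the next shelf's underside is 330 mm.


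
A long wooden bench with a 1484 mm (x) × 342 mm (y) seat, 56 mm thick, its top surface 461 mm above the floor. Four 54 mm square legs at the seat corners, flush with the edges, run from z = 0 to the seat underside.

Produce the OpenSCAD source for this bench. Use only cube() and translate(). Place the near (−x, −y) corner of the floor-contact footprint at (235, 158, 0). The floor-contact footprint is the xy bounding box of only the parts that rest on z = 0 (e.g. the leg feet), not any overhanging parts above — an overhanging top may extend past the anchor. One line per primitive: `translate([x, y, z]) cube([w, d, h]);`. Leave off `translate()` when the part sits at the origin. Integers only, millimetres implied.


translate([235, 158, 405]) cube([1484, 342, 56]);
translate([235, 158, 0]) cube([54, 54, 405]);
translate([235, 446, 0]) cube([54, 54, 405]);
translate([1665, 158, 0]) cube([54, 54, 405]);
translate([1665, 446, 0]) cube([54, 54, 405]);


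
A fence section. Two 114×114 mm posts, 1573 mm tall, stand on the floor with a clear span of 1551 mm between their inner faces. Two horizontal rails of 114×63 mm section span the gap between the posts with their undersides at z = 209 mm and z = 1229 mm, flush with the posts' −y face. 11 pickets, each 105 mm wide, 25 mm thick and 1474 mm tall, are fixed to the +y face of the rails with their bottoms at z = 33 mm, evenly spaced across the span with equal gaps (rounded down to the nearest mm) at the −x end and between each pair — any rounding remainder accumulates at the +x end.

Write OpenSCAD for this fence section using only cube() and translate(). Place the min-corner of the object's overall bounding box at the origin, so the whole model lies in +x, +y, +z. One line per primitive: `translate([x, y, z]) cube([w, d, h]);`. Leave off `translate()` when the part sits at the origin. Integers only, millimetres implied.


cube([114, 114, 1573]);
translate([1665, 0, 0]) cube([114, 114, 1573]);
translate([114, 0, 209]) cube([1551, 114, 63]);
translate([114, 0, 1229]) cube([1551, 114, 63]);
translate([147, 114, 33]) cube([105, 25, 1474]);
translate([285, 114, 33]) cube([105, 25, 1474]);
translate([423, 114, 33]) cube([105, 25, 1474]);
translate([561, 114, 33]) cube([105, 25, 1474]);
translate([699, 114, 33]) cube([105, 25, 1474]);
translate([837, 114, 33]) cube([105, 25, 1474]);
translate([975, 114, 33]) cube([105, 25, 1474]);
translate([1113, 114, 33]) cube([105, 25, 1474]);
translate([1251, 114, 33]) cube([105, 25, 1474]);
translate([1389, 114, 33]) cube([105, 25, 1474]);
translate([1527, 114, 33]) cube([105, 25, 1474]);


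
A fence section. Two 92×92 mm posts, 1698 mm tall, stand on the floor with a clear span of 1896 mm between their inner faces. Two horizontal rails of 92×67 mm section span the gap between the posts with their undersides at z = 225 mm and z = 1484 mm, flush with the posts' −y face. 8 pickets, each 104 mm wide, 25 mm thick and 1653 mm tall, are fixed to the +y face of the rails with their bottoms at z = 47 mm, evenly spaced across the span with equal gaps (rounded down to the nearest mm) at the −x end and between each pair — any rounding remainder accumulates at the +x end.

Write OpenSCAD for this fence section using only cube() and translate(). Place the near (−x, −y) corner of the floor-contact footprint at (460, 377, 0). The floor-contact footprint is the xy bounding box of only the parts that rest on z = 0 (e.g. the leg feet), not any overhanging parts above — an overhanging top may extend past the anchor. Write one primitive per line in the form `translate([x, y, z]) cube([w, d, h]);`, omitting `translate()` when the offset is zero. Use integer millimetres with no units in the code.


translate([460, 377, 0]) cube([92, 92, 1698]);
translate([2448, 377, 0]) cube([92, 92, 1698]);
translate([552, 377, 225]) cube([1896, 92, 67]);
translate([552, 377, 1484]) cube([1896, 92, 67]);
translate([670, 469, 47]) cube([104, 25, 1653]);
translate([892, 469, 47]) cube([104, 25, 1653]);
translate([1114, 469, 47]) cube([104, 25, 1653]);
translate([1336, 469, 47]) cube([104, 25, 1653]);
translate([1558, 469, 47]) cube([104, 25, 1653]);
translate([1780, 469, 47]) cube([104, 25, 1653]);
translate([2002, 469, 47]) cube([104, 25, 1653]);
translate([2224, 469, 47]) cube([104, 25, 1653]);


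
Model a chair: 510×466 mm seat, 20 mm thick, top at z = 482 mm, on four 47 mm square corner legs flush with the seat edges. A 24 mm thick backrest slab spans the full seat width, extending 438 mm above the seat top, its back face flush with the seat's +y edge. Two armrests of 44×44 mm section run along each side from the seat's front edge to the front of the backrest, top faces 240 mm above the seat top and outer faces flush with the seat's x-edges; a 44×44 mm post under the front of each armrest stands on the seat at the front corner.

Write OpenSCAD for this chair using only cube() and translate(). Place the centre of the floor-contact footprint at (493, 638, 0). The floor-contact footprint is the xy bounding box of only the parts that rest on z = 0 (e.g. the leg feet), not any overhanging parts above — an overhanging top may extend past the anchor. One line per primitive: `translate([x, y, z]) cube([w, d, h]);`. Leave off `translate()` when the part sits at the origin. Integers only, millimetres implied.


translate([238, 405, 462]) cube([510, 466, 20]);
translate([238, 405, 0]) cube([47, 47, 462]);
translate([701, 405, 0]) cube([47, 47, 462]);
translate([238, 824, 0]) cube([47, 47, 462]);
translate([701, 824, 0]) cube([47, 47, 462]);
translate([238, 847, 482]) cube([510, 24, 438]);
translate([238, 405, 678]) cube([44, 442, 44]);
translate([704, 405, 678]) cube([44, 442, 44]);
translate([238, 405, 482]) cube([44, 44, 196]);
translate([704, 405, 482]) cube([44, 44, 196]);


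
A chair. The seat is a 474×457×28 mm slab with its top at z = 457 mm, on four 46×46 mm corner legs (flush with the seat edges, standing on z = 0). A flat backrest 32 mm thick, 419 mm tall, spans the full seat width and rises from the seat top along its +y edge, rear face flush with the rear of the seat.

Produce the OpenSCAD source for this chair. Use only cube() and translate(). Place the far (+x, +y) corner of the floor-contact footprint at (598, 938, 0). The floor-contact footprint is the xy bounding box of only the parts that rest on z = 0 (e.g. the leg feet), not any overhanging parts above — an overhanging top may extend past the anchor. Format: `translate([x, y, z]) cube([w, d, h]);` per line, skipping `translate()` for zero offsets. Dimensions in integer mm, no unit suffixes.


translate([124, 481, 429]) cube([474, 457, 28]);
translate([124, 481, 0]) cube([46, 46, 429]);
translate([552, 481, 0]) cube([46, 46, 429]);
translate([124, 892, 0]) cube([46, 46, 429]);
translate([552, 892, 0]) cube([46, 46, 429]);
translate([124, 906, 457]) cube([474, 32, 419]);


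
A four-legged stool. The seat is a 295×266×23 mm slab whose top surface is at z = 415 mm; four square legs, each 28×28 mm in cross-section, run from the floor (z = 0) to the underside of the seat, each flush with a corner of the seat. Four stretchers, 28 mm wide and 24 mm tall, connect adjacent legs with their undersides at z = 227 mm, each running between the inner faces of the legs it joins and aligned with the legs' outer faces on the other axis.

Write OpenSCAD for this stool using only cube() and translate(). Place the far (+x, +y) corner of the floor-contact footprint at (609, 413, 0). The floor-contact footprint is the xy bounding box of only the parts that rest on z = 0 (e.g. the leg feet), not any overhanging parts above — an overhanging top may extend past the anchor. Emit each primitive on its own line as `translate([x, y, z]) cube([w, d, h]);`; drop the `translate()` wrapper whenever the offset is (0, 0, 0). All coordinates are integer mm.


translate([314, 147, 392]) cube([295, 266, 23]);
translate([314, 147, 0]) cube([28, 28, 392]);
translate([581, 147, 0]) cube([28, 28, 392]);
translate([314, 385, 0]) cube([28, 28, 392]);
translate([581, 385, 0]) cube([28, 28, 392]);
translate([342, 147, 227]) cube([239, 28, 24]);
translate([342, 385, 227]) cube([239, 28, 24]);
translate([314, 175, 227]) cube([28, 210, 24]);
translate([581, 175, 227]) cube([28, 210, 24]);


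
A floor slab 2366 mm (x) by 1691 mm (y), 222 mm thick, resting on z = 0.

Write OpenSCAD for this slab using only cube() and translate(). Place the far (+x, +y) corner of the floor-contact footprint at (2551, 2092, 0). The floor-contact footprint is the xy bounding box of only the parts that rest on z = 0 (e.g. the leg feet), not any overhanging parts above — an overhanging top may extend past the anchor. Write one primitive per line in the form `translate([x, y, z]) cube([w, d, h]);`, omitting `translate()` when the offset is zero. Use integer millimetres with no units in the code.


translate([185, 401, 0]) cube([2366, 1691, 222]);


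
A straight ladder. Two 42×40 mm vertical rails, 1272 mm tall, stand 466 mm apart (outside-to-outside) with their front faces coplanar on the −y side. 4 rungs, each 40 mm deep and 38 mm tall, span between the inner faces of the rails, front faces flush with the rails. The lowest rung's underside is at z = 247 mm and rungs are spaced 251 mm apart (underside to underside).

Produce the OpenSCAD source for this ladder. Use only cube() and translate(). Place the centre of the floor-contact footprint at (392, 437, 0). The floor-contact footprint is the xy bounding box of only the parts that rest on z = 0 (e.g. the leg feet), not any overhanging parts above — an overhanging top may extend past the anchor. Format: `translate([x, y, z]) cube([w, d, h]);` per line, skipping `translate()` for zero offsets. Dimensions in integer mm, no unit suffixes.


// rung span = 466 - 2*42 = 382
// rung[k] z = 247 + k*251
translate([159, 417, 0]) cube([42, 40, 1272]);
translate([583, 417, 0]) cube([42, 40, 1272]);
translate([201, 417, 247]) cube([382, 40, 38]);
translate([201, 417, 498]) cube([382, 40, 38]);
translate([201, 417, 749]) cube([382, 40, 38]);
translate([201, 417, 1000]) cube([382, 40, 38]);


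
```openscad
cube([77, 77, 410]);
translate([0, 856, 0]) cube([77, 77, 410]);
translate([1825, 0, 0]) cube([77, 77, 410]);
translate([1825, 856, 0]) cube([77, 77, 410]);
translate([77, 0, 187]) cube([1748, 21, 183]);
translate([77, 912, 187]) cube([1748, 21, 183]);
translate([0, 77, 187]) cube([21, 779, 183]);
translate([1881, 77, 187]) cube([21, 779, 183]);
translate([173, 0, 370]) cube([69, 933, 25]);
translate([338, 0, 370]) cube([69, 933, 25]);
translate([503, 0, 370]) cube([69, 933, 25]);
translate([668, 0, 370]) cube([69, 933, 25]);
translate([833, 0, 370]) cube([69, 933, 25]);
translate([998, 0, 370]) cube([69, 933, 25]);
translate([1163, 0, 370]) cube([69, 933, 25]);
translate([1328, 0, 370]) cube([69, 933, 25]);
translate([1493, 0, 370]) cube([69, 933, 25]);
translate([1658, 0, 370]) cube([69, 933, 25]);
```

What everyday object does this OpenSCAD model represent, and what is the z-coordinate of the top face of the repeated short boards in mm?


A bed frame. The slat-top height is 395 mm.

Four posts, four rails, and a row of slats — a bed frame. Slats sit on the rails at z = 187 + 183 = 370; with slat thickness 25, the top is 395 mm.


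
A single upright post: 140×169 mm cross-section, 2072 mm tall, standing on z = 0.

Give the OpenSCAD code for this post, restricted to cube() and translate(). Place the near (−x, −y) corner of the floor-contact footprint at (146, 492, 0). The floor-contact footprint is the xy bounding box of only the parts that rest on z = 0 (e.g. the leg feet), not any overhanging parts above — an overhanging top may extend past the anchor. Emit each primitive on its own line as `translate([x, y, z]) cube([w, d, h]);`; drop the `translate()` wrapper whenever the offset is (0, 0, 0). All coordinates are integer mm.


translate([146, 492, 0]) cube([140, 169, 2072]);


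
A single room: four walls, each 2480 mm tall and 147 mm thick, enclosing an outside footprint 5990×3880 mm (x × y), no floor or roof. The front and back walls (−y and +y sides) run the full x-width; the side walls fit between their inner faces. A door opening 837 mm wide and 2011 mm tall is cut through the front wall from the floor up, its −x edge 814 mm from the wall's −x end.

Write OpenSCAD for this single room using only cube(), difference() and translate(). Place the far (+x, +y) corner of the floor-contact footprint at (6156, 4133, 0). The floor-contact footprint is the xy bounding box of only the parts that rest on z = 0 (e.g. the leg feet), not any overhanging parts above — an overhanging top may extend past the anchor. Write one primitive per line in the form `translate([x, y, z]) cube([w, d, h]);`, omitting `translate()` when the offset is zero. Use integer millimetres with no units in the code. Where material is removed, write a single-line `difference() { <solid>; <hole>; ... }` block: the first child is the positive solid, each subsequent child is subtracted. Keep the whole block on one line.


difference() { translate([166, 253, 0]) cube([5990, 147, 2480]); translate([980, 253, 0]) cube([837, 147, 2011]); }
translate([166, 3986, 0]) cube([5990, 147, 2480]);
translate([166, 400, 0]) cube([147, 3586, 2480]);
translate([6009, 400, 0]) cube([147, 3586, 2480]);
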